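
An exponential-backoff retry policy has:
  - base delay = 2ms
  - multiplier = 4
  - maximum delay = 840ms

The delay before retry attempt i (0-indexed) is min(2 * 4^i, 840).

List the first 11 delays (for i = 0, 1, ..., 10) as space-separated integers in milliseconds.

Answer: 2 8 32 128 512 840 840 840 840 840 840

Derivation:
Computing each delay:
  i=0: min(2*4^0, 840) = 2
  i=1: min(2*4^1, 840) = 8
  i=2: min(2*4^2, 840) = 32
  i=3: min(2*4^3, 840) = 128
  i=4: min(2*4^4, 840) = 512
  i=5: min(2*4^5, 840) = 840
  i=6: min(2*4^6, 840) = 840
  i=7: min(2*4^7, 840) = 840
  i=8: min(2*4^8, 840) = 840
  i=9: min(2*4^9, 840) = 840
  i=10: min(2*4^10, 840) = 840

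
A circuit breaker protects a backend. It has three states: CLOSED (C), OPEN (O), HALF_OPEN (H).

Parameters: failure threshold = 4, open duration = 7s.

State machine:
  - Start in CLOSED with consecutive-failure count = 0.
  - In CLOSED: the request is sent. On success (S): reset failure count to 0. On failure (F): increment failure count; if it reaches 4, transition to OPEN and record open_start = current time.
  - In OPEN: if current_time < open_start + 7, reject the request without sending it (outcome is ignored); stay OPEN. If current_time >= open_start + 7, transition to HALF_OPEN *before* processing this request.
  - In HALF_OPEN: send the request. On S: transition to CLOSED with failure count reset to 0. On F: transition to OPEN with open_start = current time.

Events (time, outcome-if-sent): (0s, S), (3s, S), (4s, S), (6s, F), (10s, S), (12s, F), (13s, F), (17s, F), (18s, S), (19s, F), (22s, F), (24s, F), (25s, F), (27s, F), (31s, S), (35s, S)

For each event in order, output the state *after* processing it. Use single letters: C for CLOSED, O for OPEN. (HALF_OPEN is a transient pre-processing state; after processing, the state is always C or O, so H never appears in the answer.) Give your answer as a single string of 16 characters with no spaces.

State after each event:
  event#1 t=0s outcome=S: state=CLOSED
  event#2 t=3s outcome=S: state=CLOSED
  event#3 t=4s outcome=S: state=CLOSED
  event#4 t=6s outcome=F: state=CLOSED
  event#5 t=10s outcome=S: state=CLOSED
  event#6 t=12s outcome=F: state=CLOSED
  event#7 t=13s outcome=F: state=CLOSED
  event#8 t=17s outcome=F: state=CLOSED
  event#9 t=18s outcome=S: state=CLOSED
  event#10 t=19s outcome=F: state=CLOSED
  event#11 t=22s outcome=F: state=CLOSED
  event#12 t=24s outcome=F: state=CLOSED
  event#13 t=25s outcome=F: state=OPEN
  event#14 t=27s outcome=F: state=OPEN
  event#15 t=31s outcome=S: state=OPEN
  event#16 t=35s outcome=S: state=CLOSED

Answer: CCCCCCCCCCCCOOOC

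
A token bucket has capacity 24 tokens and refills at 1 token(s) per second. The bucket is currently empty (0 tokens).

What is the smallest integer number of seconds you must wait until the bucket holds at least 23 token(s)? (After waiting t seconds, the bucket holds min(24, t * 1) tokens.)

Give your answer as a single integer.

Need t * 1 >= 23, so t >= 23/1.
Smallest integer t = ceil(23/1) = 23.

Answer: 23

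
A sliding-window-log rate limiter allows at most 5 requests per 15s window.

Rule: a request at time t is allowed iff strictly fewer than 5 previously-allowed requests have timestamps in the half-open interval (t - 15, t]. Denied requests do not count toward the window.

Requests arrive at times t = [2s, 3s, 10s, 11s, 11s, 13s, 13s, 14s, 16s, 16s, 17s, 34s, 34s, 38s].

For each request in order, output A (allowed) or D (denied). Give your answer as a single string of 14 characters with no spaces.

Tracking allowed requests in the window:
  req#1 t=2s: ALLOW
  req#2 t=3s: ALLOW
  req#3 t=10s: ALLOW
  req#4 t=11s: ALLOW
  req#5 t=11s: ALLOW
  req#6 t=13s: DENY
  req#7 t=13s: DENY
  req#8 t=14s: DENY
  req#9 t=16s: DENY
  req#10 t=16s: DENY
  req#11 t=17s: ALLOW
  req#12 t=34s: ALLOW
  req#13 t=34s: ALLOW
  req#14 t=38s: ALLOW

Answer: AAAAADDDDDAAAA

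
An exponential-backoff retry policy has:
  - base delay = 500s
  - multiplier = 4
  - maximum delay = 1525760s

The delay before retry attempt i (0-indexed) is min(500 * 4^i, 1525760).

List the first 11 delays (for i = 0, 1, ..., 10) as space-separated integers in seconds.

Computing each delay:
  i=0: min(500*4^0, 1525760) = 500
  i=1: min(500*4^1, 1525760) = 2000
  i=2: min(500*4^2, 1525760) = 8000
  i=3: min(500*4^3, 1525760) = 32000
  i=4: min(500*4^4, 1525760) = 128000
  i=5: min(500*4^5, 1525760) = 512000
  i=6: min(500*4^6, 1525760) = 1525760
  i=7: min(500*4^7, 1525760) = 1525760
  i=8: min(500*4^8, 1525760) = 1525760
  i=9: min(500*4^9, 1525760) = 1525760
  i=10: min(500*4^10, 1525760) = 1525760

Answer: 500 2000 8000 32000 128000 512000 1525760 1525760 1525760 1525760 1525760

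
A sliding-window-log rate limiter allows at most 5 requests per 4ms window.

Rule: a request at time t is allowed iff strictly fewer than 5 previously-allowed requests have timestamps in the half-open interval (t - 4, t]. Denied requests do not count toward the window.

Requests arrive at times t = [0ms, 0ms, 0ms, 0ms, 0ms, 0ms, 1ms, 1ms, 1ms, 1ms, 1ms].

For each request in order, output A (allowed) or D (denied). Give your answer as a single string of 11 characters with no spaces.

Tracking allowed requests in the window:
  req#1 t=0ms: ALLOW
  req#2 t=0ms: ALLOW
  req#3 t=0ms: ALLOW
  req#4 t=0ms: ALLOW
  req#5 t=0ms: ALLOW
  req#6 t=0ms: DENY
  req#7 t=1ms: DENY
  req#8 t=1ms: DENY
  req#9 t=1ms: DENY
  req#10 t=1ms: DENY
  req#11 t=1ms: DENY

Answer: AAAAADDDDDD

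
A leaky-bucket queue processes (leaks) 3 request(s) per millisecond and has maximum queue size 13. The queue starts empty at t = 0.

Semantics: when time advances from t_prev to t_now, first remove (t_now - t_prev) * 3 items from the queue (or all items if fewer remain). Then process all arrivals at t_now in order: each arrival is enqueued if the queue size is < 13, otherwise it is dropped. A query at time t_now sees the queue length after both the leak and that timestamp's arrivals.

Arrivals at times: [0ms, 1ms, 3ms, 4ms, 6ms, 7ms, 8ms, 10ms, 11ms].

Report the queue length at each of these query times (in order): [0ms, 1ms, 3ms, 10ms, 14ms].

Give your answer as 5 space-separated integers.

Queue lengths at query times:
  query t=0ms: backlog = 1
  query t=1ms: backlog = 1
  query t=3ms: backlog = 1
  query t=10ms: backlog = 1
  query t=14ms: backlog = 0

Answer: 1 1 1 1 0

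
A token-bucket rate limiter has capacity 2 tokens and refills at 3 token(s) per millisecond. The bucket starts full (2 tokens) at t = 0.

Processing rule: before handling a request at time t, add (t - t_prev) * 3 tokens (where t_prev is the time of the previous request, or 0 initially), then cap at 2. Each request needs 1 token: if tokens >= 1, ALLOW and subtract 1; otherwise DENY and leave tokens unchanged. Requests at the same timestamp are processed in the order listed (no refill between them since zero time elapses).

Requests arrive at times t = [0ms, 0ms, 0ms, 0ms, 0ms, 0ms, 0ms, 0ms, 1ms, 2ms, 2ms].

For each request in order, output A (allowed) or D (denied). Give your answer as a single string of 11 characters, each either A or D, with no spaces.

Answer: AADDDDDDAAA

Derivation:
Simulating step by step:
  req#1 t=0ms: ALLOW
  req#2 t=0ms: ALLOW
  req#3 t=0ms: DENY
  req#4 t=0ms: DENY
  req#5 t=0ms: DENY
  req#6 t=0ms: DENY
  req#7 t=0ms: DENY
  req#8 t=0ms: DENY
  req#9 t=1ms: ALLOW
  req#10 t=2ms: ALLOW
  req#11 t=2ms: ALLOW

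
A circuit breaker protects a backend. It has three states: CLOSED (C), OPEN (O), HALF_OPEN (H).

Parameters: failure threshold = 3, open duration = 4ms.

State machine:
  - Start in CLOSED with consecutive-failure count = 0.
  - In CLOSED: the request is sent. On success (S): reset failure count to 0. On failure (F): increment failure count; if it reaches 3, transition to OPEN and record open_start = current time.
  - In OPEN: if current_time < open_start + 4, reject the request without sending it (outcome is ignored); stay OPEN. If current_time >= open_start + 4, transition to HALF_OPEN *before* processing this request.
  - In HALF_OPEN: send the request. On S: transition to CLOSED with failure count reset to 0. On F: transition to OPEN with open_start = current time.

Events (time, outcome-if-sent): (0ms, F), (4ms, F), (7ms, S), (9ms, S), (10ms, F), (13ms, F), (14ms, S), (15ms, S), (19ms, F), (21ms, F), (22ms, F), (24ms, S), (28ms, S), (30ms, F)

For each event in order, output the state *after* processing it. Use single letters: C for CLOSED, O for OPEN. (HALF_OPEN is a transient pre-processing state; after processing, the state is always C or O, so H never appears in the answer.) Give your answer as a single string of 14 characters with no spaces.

Answer: CCCCCCCCCCOOCC

Derivation:
State after each event:
  event#1 t=0ms outcome=F: state=CLOSED
  event#2 t=4ms outcome=F: state=CLOSED
  event#3 t=7ms outcome=S: state=CLOSED
  event#4 t=9ms outcome=S: state=CLOSED
  event#5 t=10ms outcome=F: state=CLOSED
  event#6 t=13ms outcome=F: state=CLOSED
  event#7 t=14ms outcome=S: state=CLOSED
  event#8 t=15ms outcome=S: state=CLOSED
  event#9 t=19ms outcome=F: state=CLOSED
  event#10 t=21ms outcome=F: state=CLOSED
  event#11 t=22ms outcome=F: state=OPEN
  event#12 t=24ms outcome=S: state=OPEN
  event#13 t=28ms outcome=S: state=CLOSED
  event#14 t=30ms outcome=F: state=CLOSED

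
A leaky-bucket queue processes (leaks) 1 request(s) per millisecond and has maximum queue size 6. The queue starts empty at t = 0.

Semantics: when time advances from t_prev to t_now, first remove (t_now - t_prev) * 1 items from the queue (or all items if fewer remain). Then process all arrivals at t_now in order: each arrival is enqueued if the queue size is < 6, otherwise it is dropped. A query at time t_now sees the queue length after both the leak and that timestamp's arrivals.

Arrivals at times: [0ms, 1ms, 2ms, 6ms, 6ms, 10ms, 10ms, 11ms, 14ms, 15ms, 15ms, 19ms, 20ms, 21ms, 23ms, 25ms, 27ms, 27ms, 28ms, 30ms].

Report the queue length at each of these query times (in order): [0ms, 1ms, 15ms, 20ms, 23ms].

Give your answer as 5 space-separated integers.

Answer: 1 1 2 1 1

Derivation:
Queue lengths at query times:
  query t=0ms: backlog = 1
  query t=1ms: backlog = 1
  query t=15ms: backlog = 2
  query t=20ms: backlog = 1
  query t=23ms: backlog = 1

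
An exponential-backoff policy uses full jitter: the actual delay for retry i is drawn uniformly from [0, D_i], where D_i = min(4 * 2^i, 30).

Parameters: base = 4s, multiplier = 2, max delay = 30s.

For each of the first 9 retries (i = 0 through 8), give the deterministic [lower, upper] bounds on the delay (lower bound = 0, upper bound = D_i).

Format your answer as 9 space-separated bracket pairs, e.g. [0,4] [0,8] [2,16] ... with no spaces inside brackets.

Answer: [0,4] [0,8] [0,16] [0,30] [0,30] [0,30] [0,30] [0,30] [0,30]

Derivation:
Computing bounds per retry:
  i=0: D_i=min(4*2^0,30)=4, bounds=[0,4]
  i=1: D_i=min(4*2^1,30)=8, bounds=[0,8]
  i=2: D_i=min(4*2^2,30)=16, bounds=[0,16]
  i=3: D_i=min(4*2^3,30)=30, bounds=[0,30]
  i=4: D_i=min(4*2^4,30)=30, bounds=[0,30]
  i=5: D_i=min(4*2^5,30)=30, bounds=[0,30]
  i=6: D_i=min(4*2^6,30)=30, bounds=[0,30]
  i=7: D_i=min(4*2^7,30)=30, bounds=[0,30]
  i=8: D_i=min(4*2^8,30)=30, bounds=[0,30]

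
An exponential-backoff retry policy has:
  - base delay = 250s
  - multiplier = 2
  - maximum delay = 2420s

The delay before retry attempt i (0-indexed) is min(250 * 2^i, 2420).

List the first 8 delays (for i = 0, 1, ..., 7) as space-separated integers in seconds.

Answer: 250 500 1000 2000 2420 2420 2420 2420

Derivation:
Computing each delay:
  i=0: min(250*2^0, 2420) = 250
  i=1: min(250*2^1, 2420) = 500
  i=2: min(250*2^2, 2420) = 1000
  i=3: min(250*2^3, 2420) = 2000
  i=4: min(250*2^4, 2420) = 2420
  i=5: min(250*2^5, 2420) = 2420
  i=6: min(250*2^6, 2420) = 2420
  i=7: min(250*2^7, 2420) = 2420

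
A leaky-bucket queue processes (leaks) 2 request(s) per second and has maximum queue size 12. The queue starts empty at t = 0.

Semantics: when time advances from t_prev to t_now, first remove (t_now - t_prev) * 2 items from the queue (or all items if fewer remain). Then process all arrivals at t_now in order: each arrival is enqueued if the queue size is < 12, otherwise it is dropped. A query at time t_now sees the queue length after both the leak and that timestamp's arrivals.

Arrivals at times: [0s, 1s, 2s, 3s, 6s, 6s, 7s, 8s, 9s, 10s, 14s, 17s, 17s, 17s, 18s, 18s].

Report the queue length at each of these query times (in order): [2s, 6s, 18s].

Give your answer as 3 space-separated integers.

Answer: 1 2 3

Derivation:
Queue lengths at query times:
  query t=2s: backlog = 1
  query t=6s: backlog = 2
  query t=18s: backlog = 3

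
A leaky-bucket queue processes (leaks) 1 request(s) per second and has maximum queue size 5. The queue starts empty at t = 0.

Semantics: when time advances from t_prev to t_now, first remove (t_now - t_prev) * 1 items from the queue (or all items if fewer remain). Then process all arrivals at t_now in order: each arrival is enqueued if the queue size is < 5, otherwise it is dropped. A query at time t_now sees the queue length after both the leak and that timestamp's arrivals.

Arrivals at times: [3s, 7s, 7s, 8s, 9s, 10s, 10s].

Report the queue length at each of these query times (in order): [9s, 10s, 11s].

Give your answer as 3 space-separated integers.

Answer: 2 3 2

Derivation:
Queue lengths at query times:
  query t=9s: backlog = 2
  query t=10s: backlog = 3
  query t=11s: backlog = 2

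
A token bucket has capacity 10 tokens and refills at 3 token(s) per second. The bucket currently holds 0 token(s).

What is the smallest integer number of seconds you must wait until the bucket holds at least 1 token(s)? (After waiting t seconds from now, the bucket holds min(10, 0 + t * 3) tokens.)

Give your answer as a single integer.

Need 0 + t * 3 >= 1, so t >= 1/3.
Smallest integer t = ceil(1/3) = 1.

Answer: 1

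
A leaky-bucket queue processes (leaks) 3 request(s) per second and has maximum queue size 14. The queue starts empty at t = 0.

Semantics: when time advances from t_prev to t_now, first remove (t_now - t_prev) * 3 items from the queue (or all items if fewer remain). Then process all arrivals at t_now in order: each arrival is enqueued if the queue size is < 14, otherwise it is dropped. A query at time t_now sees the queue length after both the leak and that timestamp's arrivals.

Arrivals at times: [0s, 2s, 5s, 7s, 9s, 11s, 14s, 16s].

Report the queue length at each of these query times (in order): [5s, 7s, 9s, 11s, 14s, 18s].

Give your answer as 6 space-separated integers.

Answer: 1 1 1 1 1 0

Derivation:
Queue lengths at query times:
  query t=5s: backlog = 1
  query t=7s: backlog = 1
  query t=9s: backlog = 1
  query t=11s: backlog = 1
  query t=14s: backlog = 1
  query t=18s: backlog = 0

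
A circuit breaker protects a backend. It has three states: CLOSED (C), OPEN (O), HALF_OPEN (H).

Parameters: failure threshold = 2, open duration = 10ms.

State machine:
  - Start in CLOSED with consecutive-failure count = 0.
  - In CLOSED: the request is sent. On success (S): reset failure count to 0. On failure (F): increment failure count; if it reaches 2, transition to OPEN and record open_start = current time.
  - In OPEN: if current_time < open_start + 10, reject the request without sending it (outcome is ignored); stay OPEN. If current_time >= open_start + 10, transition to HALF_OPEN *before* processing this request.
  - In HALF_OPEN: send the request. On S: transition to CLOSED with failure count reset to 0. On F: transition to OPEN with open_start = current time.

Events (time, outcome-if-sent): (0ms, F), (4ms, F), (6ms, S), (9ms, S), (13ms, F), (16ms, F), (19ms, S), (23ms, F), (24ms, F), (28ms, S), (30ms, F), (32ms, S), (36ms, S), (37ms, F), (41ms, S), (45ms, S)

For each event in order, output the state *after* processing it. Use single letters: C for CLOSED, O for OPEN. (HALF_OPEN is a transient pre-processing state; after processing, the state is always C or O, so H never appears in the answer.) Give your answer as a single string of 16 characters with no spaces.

Answer: COOOOOOOOCCCCCCC

Derivation:
State after each event:
  event#1 t=0ms outcome=F: state=CLOSED
  event#2 t=4ms outcome=F: state=OPEN
  event#3 t=6ms outcome=S: state=OPEN
  event#4 t=9ms outcome=S: state=OPEN
  event#5 t=13ms outcome=F: state=OPEN
  event#6 t=16ms outcome=F: state=OPEN
  event#7 t=19ms outcome=S: state=OPEN
  event#8 t=23ms outcome=F: state=OPEN
  event#9 t=24ms outcome=F: state=OPEN
  event#10 t=28ms outcome=S: state=CLOSED
  event#11 t=30ms outcome=F: state=CLOSED
  event#12 t=32ms outcome=S: state=CLOSED
  event#13 t=36ms outcome=S: state=CLOSED
  event#14 t=37ms outcome=F: state=CLOSED
  event#15 t=41ms outcome=S: state=CLOSED
  event#16 t=45ms outcome=S: state=CLOSED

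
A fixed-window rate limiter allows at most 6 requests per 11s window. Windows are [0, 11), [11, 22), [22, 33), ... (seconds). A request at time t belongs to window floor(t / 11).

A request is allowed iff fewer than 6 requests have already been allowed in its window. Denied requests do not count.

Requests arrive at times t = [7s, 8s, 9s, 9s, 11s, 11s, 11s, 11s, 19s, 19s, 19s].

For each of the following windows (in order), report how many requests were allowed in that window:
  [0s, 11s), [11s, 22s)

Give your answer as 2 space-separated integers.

Answer: 4 6

Derivation:
Processing requests:
  req#1 t=7s (window 0): ALLOW
  req#2 t=8s (window 0): ALLOW
  req#3 t=9s (window 0): ALLOW
  req#4 t=9s (window 0): ALLOW
  req#5 t=11s (window 1): ALLOW
  req#6 t=11s (window 1): ALLOW
  req#7 t=11s (window 1): ALLOW
  req#8 t=11s (window 1): ALLOW
  req#9 t=19s (window 1): ALLOW
  req#10 t=19s (window 1): ALLOW
  req#11 t=19s (window 1): DENY

Allowed counts by window: 4 6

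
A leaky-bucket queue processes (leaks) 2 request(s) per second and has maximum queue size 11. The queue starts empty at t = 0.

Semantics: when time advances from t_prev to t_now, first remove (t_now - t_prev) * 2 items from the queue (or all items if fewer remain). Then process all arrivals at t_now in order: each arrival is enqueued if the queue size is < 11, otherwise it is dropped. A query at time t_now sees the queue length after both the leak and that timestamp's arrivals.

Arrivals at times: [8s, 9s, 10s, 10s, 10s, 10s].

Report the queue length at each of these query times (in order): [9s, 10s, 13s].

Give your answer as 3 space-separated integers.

Queue lengths at query times:
  query t=9s: backlog = 1
  query t=10s: backlog = 4
  query t=13s: backlog = 0

Answer: 1 4 0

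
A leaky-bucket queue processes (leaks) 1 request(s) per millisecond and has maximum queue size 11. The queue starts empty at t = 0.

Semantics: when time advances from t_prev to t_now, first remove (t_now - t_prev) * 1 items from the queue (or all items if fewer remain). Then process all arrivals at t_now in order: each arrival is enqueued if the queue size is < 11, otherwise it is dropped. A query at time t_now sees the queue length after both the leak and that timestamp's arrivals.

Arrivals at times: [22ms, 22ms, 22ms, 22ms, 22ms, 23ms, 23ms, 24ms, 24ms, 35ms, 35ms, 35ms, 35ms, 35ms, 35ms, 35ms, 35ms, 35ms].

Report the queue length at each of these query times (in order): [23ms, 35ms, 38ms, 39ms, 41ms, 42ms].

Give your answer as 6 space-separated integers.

Answer: 6 9 6 5 3 2

Derivation:
Queue lengths at query times:
  query t=23ms: backlog = 6
  query t=35ms: backlog = 9
  query t=38ms: backlog = 6
  query t=39ms: backlog = 5
  query t=41ms: backlog = 3
  query t=42ms: backlog = 2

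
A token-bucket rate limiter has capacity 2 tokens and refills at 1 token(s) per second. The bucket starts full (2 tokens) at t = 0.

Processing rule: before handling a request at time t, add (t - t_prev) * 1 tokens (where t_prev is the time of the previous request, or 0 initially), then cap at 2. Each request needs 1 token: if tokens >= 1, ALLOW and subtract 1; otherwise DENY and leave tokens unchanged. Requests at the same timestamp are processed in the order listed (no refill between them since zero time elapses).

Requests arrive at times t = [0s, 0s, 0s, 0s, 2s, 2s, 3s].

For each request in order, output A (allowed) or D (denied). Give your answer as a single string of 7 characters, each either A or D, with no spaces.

Answer: AADDAAA

Derivation:
Simulating step by step:
  req#1 t=0s: ALLOW
  req#2 t=0s: ALLOW
  req#3 t=0s: DENY
  req#4 t=0s: DENY
  req#5 t=2s: ALLOW
  req#6 t=2s: ALLOW
  req#7 t=3s: ALLOW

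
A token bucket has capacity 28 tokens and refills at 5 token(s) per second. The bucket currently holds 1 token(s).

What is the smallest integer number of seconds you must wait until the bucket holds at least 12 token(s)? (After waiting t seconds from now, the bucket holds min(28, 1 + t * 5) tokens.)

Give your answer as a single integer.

Answer: 3

Derivation:
Need 1 + t * 5 >= 12, so t >= 11/5.
Smallest integer t = ceil(11/5) = 3.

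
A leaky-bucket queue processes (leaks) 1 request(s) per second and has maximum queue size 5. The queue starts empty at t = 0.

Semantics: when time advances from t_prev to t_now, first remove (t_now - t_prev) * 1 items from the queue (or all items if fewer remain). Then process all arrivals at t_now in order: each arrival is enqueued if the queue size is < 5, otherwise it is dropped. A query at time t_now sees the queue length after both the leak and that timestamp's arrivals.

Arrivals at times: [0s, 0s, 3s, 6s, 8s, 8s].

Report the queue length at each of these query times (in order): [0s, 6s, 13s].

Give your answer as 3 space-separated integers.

Answer: 2 1 0

Derivation:
Queue lengths at query times:
  query t=0s: backlog = 2
  query t=6s: backlog = 1
  query t=13s: backlog = 0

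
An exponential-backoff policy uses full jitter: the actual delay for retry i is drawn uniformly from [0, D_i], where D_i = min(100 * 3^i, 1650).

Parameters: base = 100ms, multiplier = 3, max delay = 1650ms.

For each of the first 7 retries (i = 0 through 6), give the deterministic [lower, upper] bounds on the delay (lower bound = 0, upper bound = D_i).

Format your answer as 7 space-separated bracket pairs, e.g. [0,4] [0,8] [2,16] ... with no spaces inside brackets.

Answer: [0,100] [0,300] [0,900] [0,1650] [0,1650] [0,1650] [0,1650]

Derivation:
Computing bounds per retry:
  i=0: D_i=min(100*3^0,1650)=100, bounds=[0,100]
  i=1: D_i=min(100*3^1,1650)=300, bounds=[0,300]
  i=2: D_i=min(100*3^2,1650)=900, bounds=[0,900]
  i=3: D_i=min(100*3^3,1650)=1650, bounds=[0,1650]
  i=4: D_i=min(100*3^4,1650)=1650, bounds=[0,1650]
  i=5: D_i=min(100*3^5,1650)=1650, bounds=[0,1650]
  i=6: D_i=min(100*3^6,1650)=1650, bounds=[0,1650]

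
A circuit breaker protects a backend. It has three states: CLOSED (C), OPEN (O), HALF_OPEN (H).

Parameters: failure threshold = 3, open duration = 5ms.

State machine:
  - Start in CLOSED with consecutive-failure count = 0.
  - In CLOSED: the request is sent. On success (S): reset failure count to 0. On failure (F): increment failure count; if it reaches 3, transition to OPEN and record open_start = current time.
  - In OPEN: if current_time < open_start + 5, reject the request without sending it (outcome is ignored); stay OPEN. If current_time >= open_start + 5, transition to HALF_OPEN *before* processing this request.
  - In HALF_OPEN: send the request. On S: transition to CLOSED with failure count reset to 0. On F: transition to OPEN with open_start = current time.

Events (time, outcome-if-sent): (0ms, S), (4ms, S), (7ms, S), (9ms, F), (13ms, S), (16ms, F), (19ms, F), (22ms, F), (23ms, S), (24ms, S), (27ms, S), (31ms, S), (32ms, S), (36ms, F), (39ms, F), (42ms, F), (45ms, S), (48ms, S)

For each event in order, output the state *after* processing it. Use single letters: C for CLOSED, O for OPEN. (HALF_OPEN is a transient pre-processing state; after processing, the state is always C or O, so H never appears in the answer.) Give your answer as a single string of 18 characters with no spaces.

State after each event:
  event#1 t=0ms outcome=S: state=CLOSED
  event#2 t=4ms outcome=S: state=CLOSED
  event#3 t=7ms outcome=S: state=CLOSED
  event#4 t=9ms outcome=F: state=CLOSED
  event#5 t=13ms outcome=S: state=CLOSED
  event#6 t=16ms outcome=F: state=CLOSED
  event#7 t=19ms outcome=F: state=CLOSED
  event#8 t=22ms outcome=F: state=OPEN
  event#9 t=23ms outcome=S: state=OPEN
  event#10 t=24ms outcome=S: state=OPEN
  event#11 t=27ms outcome=S: state=CLOSED
  event#12 t=31ms outcome=S: state=CLOSED
  event#13 t=32ms outcome=S: state=CLOSED
  event#14 t=36ms outcome=F: state=CLOSED
  event#15 t=39ms outcome=F: state=CLOSED
  event#16 t=42ms outcome=F: state=OPEN
  event#17 t=45ms outcome=S: state=OPEN
  event#18 t=48ms outcome=S: state=CLOSED

Answer: CCCCCCCOOOCCCCCOOC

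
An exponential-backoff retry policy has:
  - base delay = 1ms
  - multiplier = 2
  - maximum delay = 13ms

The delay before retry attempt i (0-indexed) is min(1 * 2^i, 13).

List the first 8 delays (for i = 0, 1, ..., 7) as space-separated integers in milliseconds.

Computing each delay:
  i=0: min(1*2^0, 13) = 1
  i=1: min(1*2^1, 13) = 2
  i=2: min(1*2^2, 13) = 4
  i=3: min(1*2^3, 13) = 8
  i=4: min(1*2^4, 13) = 13
  i=5: min(1*2^5, 13) = 13
  i=6: min(1*2^6, 13) = 13
  i=7: min(1*2^7, 13) = 13

Answer: 1 2 4 8 13 13 13 13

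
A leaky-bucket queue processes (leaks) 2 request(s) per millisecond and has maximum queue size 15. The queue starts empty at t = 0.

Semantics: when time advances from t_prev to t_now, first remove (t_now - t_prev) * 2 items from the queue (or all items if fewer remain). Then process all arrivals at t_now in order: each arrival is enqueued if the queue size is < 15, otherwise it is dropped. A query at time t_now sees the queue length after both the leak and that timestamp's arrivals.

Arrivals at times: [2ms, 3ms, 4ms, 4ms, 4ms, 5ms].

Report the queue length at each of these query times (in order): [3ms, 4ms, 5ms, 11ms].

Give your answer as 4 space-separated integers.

Queue lengths at query times:
  query t=3ms: backlog = 1
  query t=4ms: backlog = 3
  query t=5ms: backlog = 2
  query t=11ms: backlog = 0

Answer: 1 3 2 0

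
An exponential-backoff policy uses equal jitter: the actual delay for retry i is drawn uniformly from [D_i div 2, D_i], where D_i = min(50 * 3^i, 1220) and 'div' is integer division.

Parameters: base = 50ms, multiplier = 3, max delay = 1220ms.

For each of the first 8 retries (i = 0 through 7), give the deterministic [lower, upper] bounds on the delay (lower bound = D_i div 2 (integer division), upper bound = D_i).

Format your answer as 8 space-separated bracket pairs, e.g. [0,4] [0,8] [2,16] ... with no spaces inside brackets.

Answer: [25,50] [75,150] [225,450] [610,1220] [610,1220] [610,1220] [610,1220] [610,1220]

Derivation:
Computing bounds per retry:
  i=0: D_i=min(50*3^0,1220)=50, bounds=[25,50]
  i=1: D_i=min(50*3^1,1220)=150, bounds=[75,150]
  i=2: D_i=min(50*3^2,1220)=450, bounds=[225,450]
  i=3: D_i=min(50*3^3,1220)=1220, bounds=[610,1220]
  i=4: D_i=min(50*3^4,1220)=1220, bounds=[610,1220]
  i=5: D_i=min(50*3^5,1220)=1220, bounds=[610,1220]
  i=6: D_i=min(50*3^6,1220)=1220, bounds=[610,1220]
  i=7: D_i=min(50*3^7,1220)=1220, bounds=[610,1220]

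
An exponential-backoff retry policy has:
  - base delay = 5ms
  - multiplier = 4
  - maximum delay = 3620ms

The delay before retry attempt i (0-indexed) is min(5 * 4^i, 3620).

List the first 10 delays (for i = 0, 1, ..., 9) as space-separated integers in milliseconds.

Computing each delay:
  i=0: min(5*4^0, 3620) = 5
  i=1: min(5*4^1, 3620) = 20
  i=2: min(5*4^2, 3620) = 80
  i=3: min(5*4^3, 3620) = 320
  i=4: min(5*4^4, 3620) = 1280
  i=5: min(5*4^5, 3620) = 3620
  i=6: min(5*4^6, 3620) = 3620
  i=7: min(5*4^7, 3620) = 3620
  i=8: min(5*4^8, 3620) = 3620
  i=9: min(5*4^9, 3620) = 3620

Answer: 5 20 80 320 1280 3620 3620 3620 3620 3620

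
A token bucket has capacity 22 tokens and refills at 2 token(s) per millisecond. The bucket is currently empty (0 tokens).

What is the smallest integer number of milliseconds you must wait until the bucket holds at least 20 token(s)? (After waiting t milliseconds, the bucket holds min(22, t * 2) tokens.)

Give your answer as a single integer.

Need t * 2 >= 20, so t >= 20/2.
Smallest integer t = ceil(20/2) = 10.

Answer: 10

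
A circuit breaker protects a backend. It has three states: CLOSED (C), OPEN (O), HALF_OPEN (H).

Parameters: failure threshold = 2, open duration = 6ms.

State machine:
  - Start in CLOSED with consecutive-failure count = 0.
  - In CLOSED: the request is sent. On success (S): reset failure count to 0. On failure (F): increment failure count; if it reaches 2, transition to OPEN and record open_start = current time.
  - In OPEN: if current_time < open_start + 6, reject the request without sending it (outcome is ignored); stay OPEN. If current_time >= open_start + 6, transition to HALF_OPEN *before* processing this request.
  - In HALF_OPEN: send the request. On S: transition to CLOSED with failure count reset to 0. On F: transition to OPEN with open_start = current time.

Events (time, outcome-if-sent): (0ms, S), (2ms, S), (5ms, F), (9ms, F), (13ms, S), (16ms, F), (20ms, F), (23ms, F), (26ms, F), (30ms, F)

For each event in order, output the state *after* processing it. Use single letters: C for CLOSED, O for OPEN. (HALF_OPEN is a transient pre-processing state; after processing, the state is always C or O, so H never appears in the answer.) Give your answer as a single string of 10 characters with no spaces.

Answer: CCCOOOOOOO

Derivation:
State after each event:
  event#1 t=0ms outcome=S: state=CLOSED
  event#2 t=2ms outcome=S: state=CLOSED
  event#3 t=5ms outcome=F: state=CLOSED
  event#4 t=9ms outcome=F: state=OPEN
  event#5 t=13ms outcome=S: state=OPEN
  event#6 t=16ms outcome=F: state=OPEN
  event#7 t=20ms outcome=F: state=OPEN
  event#8 t=23ms outcome=F: state=OPEN
  event#9 t=26ms outcome=F: state=OPEN
  event#10 t=30ms outcome=F: state=OPEN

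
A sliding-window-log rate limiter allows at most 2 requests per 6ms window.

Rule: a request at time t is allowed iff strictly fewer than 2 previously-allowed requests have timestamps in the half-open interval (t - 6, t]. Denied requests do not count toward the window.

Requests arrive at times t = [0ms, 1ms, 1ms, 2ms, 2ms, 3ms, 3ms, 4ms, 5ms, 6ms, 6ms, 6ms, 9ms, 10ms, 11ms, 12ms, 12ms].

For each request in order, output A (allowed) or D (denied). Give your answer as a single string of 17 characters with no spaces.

Tracking allowed requests in the window:
  req#1 t=0ms: ALLOW
  req#2 t=1ms: ALLOW
  req#3 t=1ms: DENY
  req#4 t=2ms: DENY
  req#5 t=2ms: DENY
  req#6 t=3ms: DENY
  req#7 t=3ms: DENY
  req#8 t=4ms: DENY
  req#9 t=5ms: DENY
  req#10 t=6ms: ALLOW
  req#11 t=6ms: DENY
  req#12 t=6ms: DENY
  req#13 t=9ms: ALLOW
  req#14 t=10ms: DENY
  req#15 t=11ms: DENY
  req#16 t=12ms: ALLOW
  req#17 t=12ms: DENY

Answer: AADDDDDDDADDADDAD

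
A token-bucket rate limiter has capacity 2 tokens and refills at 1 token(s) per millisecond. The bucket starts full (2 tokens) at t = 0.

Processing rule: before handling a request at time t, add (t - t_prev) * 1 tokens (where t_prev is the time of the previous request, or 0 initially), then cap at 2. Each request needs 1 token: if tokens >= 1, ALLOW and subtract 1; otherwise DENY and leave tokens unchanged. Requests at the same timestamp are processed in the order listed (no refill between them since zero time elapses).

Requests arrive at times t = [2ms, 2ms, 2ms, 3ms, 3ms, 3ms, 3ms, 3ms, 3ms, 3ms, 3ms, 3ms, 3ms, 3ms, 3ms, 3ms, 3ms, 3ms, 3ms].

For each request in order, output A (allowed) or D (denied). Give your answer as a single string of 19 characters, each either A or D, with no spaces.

Simulating step by step:
  req#1 t=2ms: ALLOW
  req#2 t=2ms: ALLOW
  req#3 t=2ms: DENY
  req#4 t=3ms: ALLOW
  req#5 t=3ms: DENY
  req#6 t=3ms: DENY
  req#7 t=3ms: DENY
  req#8 t=3ms: DENY
  req#9 t=3ms: DENY
  req#10 t=3ms: DENY
  req#11 t=3ms: DENY
  req#12 t=3ms: DENY
  req#13 t=3ms: DENY
  req#14 t=3ms: DENY
  req#15 t=3ms: DENY
  req#16 t=3ms: DENY
  req#17 t=3ms: DENY
  req#18 t=3ms: DENY
  req#19 t=3ms: DENY

Answer: AADADDDDDDDDDDDDDDD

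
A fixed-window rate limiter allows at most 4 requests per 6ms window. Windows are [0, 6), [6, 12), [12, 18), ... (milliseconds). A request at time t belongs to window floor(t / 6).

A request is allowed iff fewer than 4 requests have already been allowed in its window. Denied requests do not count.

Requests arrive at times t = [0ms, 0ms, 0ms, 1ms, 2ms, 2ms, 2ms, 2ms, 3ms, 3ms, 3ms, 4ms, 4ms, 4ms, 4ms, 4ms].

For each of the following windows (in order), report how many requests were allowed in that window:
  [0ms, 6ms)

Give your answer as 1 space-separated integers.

Answer: 4

Derivation:
Processing requests:
  req#1 t=0ms (window 0): ALLOW
  req#2 t=0ms (window 0): ALLOW
  req#3 t=0ms (window 0): ALLOW
  req#4 t=1ms (window 0): ALLOW
  req#5 t=2ms (window 0): DENY
  req#6 t=2ms (window 0): DENY
  req#7 t=2ms (window 0): DENY
  req#8 t=2ms (window 0): DENY
  req#9 t=3ms (window 0): DENY
  req#10 t=3ms (window 0): DENY
  req#11 t=3ms (window 0): DENY
  req#12 t=4ms (window 0): DENY
  req#13 t=4ms (window 0): DENY
  req#14 t=4ms (window 0): DENY
  req#15 t=4ms (window 0): DENY
  req#16 t=4ms (window 0): DENY

Allowed counts by window: 4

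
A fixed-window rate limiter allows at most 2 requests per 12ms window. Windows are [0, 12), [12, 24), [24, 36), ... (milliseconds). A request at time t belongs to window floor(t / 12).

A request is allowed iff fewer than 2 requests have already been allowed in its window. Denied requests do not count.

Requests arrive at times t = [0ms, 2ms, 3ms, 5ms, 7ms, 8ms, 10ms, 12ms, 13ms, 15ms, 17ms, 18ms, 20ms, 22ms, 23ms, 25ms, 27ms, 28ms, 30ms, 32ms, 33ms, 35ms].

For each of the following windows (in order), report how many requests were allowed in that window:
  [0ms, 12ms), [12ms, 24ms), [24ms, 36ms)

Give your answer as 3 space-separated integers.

Answer: 2 2 2

Derivation:
Processing requests:
  req#1 t=0ms (window 0): ALLOW
  req#2 t=2ms (window 0): ALLOW
  req#3 t=3ms (window 0): DENY
  req#4 t=5ms (window 0): DENY
  req#5 t=7ms (window 0): DENY
  req#6 t=8ms (window 0): DENY
  req#7 t=10ms (window 0): DENY
  req#8 t=12ms (window 1): ALLOW
  req#9 t=13ms (window 1): ALLOW
  req#10 t=15ms (window 1): DENY
  req#11 t=17ms (window 1): DENY
  req#12 t=18ms (window 1): DENY
  req#13 t=20ms (window 1): DENY
  req#14 t=22ms (window 1): DENY
  req#15 t=23ms (window 1): DENY
  req#16 t=25ms (window 2): ALLOW
  req#17 t=27ms (window 2): ALLOW
  req#18 t=28ms (window 2): DENY
  req#19 t=30ms (window 2): DENY
  req#20 t=32ms (window 2): DENY
  req#21 t=33ms (window 2): DENY
  req#22 t=35ms (window 2): DENY

Allowed counts by window: 2 2 2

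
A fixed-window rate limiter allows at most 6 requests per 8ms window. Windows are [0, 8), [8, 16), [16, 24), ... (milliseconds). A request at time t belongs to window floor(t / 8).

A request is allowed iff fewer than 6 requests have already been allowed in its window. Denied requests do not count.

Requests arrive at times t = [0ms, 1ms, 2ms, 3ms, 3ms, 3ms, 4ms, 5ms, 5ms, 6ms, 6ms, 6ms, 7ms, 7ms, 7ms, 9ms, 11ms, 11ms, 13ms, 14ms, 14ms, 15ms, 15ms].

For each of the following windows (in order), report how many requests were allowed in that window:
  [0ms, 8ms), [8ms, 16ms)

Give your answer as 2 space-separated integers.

Processing requests:
  req#1 t=0ms (window 0): ALLOW
  req#2 t=1ms (window 0): ALLOW
  req#3 t=2ms (window 0): ALLOW
  req#4 t=3ms (window 0): ALLOW
  req#5 t=3ms (window 0): ALLOW
  req#6 t=3ms (window 0): ALLOW
  req#7 t=4ms (window 0): DENY
  req#8 t=5ms (window 0): DENY
  req#9 t=5ms (window 0): DENY
  req#10 t=6ms (window 0): DENY
  req#11 t=6ms (window 0): DENY
  req#12 t=6ms (window 0): DENY
  req#13 t=7ms (window 0): DENY
  req#14 t=7ms (window 0): DENY
  req#15 t=7ms (window 0): DENY
  req#16 t=9ms (window 1): ALLOW
  req#17 t=11ms (window 1): ALLOW
  req#18 t=11ms (window 1): ALLOW
  req#19 t=13ms (window 1): ALLOW
  req#20 t=14ms (window 1): ALLOW
  req#21 t=14ms (window 1): ALLOW
  req#22 t=15ms (window 1): DENY
  req#23 t=15ms (window 1): DENY

Allowed counts by window: 6 6

Answer: 6 6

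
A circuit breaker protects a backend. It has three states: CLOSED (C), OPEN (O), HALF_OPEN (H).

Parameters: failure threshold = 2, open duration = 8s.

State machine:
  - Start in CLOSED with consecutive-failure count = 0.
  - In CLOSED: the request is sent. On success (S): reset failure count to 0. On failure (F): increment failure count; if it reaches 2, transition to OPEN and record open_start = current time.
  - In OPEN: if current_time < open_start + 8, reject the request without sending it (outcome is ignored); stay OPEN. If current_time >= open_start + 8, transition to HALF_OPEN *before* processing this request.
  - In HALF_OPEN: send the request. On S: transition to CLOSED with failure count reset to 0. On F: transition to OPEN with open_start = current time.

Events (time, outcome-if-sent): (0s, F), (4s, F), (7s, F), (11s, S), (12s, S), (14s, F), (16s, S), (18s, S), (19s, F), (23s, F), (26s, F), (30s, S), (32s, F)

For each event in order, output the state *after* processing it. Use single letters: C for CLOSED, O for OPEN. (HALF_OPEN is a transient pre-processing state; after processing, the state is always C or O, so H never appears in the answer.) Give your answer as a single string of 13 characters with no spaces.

Answer: COOOCCCCCOOOO

Derivation:
State after each event:
  event#1 t=0s outcome=F: state=CLOSED
  event#2 t=4s outcome=F: state=OPEN
  event#3 t=7s outcome=F: state=OPEN
  event#4 t=11s outcome=S: state=OPEN
  event#5 t=12s outcome=S: state=CLOSED
  event#6 t=14s outcome=F: state=CLOSED
  event#7 t=16s outcome=S: state=CLOSED
  event#8 t=18s outcome=S: state=CLOSED
  event#9 t=19s outcome=F: state=CLOSED
  event#10 t=23s outcome=F: state=OPEN
  event#11 t=26s outcome=F: state=OPEN
  event#12 t=30s outcome=S: state=OPEN
  event#13 t=32s outcome=F: state=OPEN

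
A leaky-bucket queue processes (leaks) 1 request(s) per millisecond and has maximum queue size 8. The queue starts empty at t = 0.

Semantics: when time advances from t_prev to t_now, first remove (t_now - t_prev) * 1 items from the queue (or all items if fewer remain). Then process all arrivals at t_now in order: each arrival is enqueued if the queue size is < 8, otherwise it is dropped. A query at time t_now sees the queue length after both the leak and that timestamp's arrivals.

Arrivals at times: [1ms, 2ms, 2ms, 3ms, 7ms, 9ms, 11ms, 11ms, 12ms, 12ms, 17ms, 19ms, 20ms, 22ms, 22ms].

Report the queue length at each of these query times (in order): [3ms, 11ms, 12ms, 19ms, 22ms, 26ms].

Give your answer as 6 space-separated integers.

Queue lengths at query times:
  query t=3ms: backlog = 2
  query t=11ms: backlog = 2
  query t=12ms: backlog = 3
  query t=19ms: backlog = 1
  query t=22ms: backlog = 2
  query t=26ms: backlog = 0

Answer: 2 2 3 1 2 0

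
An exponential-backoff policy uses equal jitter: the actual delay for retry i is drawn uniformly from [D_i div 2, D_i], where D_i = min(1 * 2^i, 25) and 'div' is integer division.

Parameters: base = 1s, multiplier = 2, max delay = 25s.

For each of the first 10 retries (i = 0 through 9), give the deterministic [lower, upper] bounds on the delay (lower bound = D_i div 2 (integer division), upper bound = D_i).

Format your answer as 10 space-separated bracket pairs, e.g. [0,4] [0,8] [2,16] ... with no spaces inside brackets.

Answer: [0,1] [1,2] [2,4] [4,8] [8,16] [12,25] [12,25] [12,25] [12,25] [12,25]

Derivation:
Computing bounds per retry:
  i=0: D_i=min(1*2^0,25)=1, bounds=[0,1]
  i=1: D_i=min(1*2^1,25)=2, bounds=[1,2]
  i=2: D_i=min(1*2^2,25)=4, bounds=[2,4]
  i=3: D_i=min(1*2^3,25)=8, bounds=[4,8]
  i=4: D_i=min(1*2^4,25)=16, bounds=[8,16]
  i=5: D_i=min(1*2^5,25)=25, bounds=[12,25]
  i=6: D_i=min(1*2^6,25)=25, bounds=[12,25]
  i=7: D_i=min(1*2^7,25)=25, bounds=[12,25]
  i=8: D_i=min(1*2^8,25)=25, bounds=[12,25]
  i=9: D_i=min(1*2^9,25)=25, bounds=[12,25]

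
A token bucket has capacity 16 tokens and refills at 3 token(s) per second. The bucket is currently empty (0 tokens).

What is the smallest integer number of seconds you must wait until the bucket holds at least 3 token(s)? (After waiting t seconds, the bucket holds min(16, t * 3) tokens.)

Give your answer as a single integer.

Answer: 1

Derivation:
Need t * 3 >= 3, so t >= 3/3.
Smallest integer t = ceil(3/3) = 1.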